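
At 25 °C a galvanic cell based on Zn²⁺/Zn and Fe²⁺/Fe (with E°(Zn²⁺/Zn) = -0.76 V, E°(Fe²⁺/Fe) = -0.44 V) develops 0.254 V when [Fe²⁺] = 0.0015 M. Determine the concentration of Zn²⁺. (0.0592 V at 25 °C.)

From the Nernst equation, log Q = n(E° − E)/0.0592 = 2(0.32 − 0.254)/0.0592 = 2.230, so Q = 170.
With Q = [Zn²⁺]/[Fe²⁺] and the known concentrations, [Zn²⁺] in the numerator gives [Zn²⁺] = 0.25 M.

0.25 M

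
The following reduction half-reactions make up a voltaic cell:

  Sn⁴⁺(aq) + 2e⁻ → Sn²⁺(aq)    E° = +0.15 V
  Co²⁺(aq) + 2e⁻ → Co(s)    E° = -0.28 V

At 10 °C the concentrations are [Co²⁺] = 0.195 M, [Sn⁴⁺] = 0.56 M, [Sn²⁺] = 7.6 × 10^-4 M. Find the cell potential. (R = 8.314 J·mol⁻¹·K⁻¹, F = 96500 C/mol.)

The Sn⁴⁺/Sn²⁺ couple has the higher reduction potential and acts as the cathode, so E°_cell = +0.15 − (-0.28) = 0.43 V.
Balancing electrons gives n = 2; the reaction quotient is Q = [Co²⁺]·[Sn²⁺]/[Sn⁴⁺] = 2.65 × 10^-4.
E = E° − (RT/nF) ln Q = 0.43 − (8.314×283)/(2×96500) × (-8.237) = 0.430 + 0.100 = 0.530 V.

0.530 V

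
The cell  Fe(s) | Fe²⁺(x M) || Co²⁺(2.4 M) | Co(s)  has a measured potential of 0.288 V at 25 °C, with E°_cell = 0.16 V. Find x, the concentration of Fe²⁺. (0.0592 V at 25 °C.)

From the Nernst equation, log Q = n(E° − E)/0.0592 = 2(0.16 − 0.288)/0.0592 = -4.324, so Q = 4.74 × 10^-5.
With Q = [Fe²⁺]/[Co²⁺] and the known concentrations, [Fe²⁺] in the numerator gives [Fe²⁺] = 1.1 × 10^-4 M.

1.1 × 10^-4 M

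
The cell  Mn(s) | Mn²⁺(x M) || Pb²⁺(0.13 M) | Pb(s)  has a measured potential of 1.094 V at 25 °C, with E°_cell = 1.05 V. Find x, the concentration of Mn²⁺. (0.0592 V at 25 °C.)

From the Nernst equation, log Q = n(E° − E)/0.0592 = 2(1.05 − 1.094)/0.0592 = -1.486, so Q = 0.0326.
With Q = [Mn²⁺]/[Pb²⁺] and the known concentrations, [Mn²⁺] in the numerator gives [Mn²⁺] = 0.0042 M.

0.0042 M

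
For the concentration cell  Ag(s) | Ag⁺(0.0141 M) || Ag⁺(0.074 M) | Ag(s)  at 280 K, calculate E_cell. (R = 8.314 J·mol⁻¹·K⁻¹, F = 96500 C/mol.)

Both half-cells are Ag⁺/Ag, so E°_cell = 0. The concentrated side is the cathode; the cell reaction moves Ag⁺ from high to low concentration with n = 1.
Q = [Ag⁺]_dilute/[Ag⁺]_conc = 0.0141/0.074 = 0.191.
E = 0 − (RT/nF) ln Q = −((8.314×280)/(1×96500))(-1.658) = 0.0400 V.

0.040 V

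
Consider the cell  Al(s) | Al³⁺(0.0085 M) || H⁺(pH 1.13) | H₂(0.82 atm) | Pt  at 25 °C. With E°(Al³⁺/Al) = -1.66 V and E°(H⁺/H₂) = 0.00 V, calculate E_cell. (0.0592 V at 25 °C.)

The hydrogen couple is the cathode, so E°_cell = 1.66 V; n = 6.
[H⁺] = 10^(−1.13) = 0.074 M, and Q = [Al³⁺]^2·P(H₂)^3 / [H⁺]^6 = 240.
E = E° − (0.0592/6) log Q = 1.66 − (0.0592/6)(2.380) = 1.637 V.

1.64 V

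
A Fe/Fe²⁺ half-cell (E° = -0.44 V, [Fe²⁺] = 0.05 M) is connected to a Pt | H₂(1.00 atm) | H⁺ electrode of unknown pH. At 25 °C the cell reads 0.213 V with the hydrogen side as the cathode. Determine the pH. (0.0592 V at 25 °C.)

pH = 4.48

E°_cell = 0.44 V and n = 2.
log Q = n(E° − E)/0.0592 = 2×(0.44 − 0.213)/0.0592 = 7.669.
With Q = [Fe²⁺]·P(H₂) / [H⁺]^2, solving for [H⁺] gives log[H⁺] = -4.485, so pH = 4.48.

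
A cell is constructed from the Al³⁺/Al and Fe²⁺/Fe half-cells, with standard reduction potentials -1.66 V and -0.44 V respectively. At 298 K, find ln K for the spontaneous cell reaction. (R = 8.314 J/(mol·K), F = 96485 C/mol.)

ln K = 285.1

E°_cell = -0.44 − (-1.66) = 1.22 V, with n = 6 electrons transferred.
At equilibrium E = 0, so the Nernst equation gives ln K = nFE°/RT = (6)(96485)(1.22)/((8.314)(298)) = 285.07.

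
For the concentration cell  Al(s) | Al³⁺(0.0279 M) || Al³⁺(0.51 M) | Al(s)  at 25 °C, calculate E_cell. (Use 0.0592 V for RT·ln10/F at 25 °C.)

0.025 V

Both half-cells are Al³⁺/Al, so E°_cell = 0. The concentrated side is the cathode; the cell reaction moves Al³⁺ from high to low concentration with n = 3.
Q = [Al³⁺]_dilute/[Al³⁺]_conc = 0.0279/0.51 = 0.0547.
E = 0 − (0.0592/3) log Q = −(0.0592/3)(-1.262) = 0.0249 V.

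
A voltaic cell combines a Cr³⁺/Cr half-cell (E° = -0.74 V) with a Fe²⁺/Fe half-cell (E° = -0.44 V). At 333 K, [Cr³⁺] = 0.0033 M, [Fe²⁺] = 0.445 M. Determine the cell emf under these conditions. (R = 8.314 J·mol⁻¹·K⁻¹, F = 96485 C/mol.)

The Fe²⁺/Fe couple has the higher reduction potential and acts as the cathode, so E°_cell = -0.44 − (-0.74) = 0.30 V.
Balancing electrons gives n = 6; the reaction quotient is Q = [Cr³⁺]^2/[Fe²⁺]^3 = 1.24 × 10^-4.
E = E° − (RT/nF) ln Q = 0.30 − (8.314×333)/(6×96485) × (-8.999) = 0.300 + 0.043 = 0.343 V.

0.343 V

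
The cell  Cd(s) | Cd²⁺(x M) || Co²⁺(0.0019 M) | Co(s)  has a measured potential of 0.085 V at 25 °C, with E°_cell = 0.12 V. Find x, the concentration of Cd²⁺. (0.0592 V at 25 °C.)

From the Nernst equation, log Q = n(E° − E)/0.0592 = 2(0.12 − 0.085)/0.0592 = 1.182, so Q = 15.2.
With Q = [Cd²⁺]/[Co²⁺] and the known concentrations, [Cd²⁺] in the numerator gives [Cd²⁺] = 0.029 M.

0.029 M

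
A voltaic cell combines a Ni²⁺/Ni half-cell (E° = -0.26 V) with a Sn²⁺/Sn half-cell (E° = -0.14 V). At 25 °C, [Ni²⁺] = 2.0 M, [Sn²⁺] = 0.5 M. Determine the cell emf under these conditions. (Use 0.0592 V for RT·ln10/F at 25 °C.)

The Sn²⁺/Sn couple has the higher reduction potential and acts as the cathode, so E°_cell = -0.14 − (-0.26) = 0.12 V.
Balancing electrons gives n = 2; the reaction quotient is Q = [Ni²⁺]/[Sn²⁺] = 4.00.
At 25 °C, E = E° − (0.0592/n) log Q = 0.12 − (0.0592/2)(0.602) = 0.120 − 0.018 = 0.102 V.

0.102 V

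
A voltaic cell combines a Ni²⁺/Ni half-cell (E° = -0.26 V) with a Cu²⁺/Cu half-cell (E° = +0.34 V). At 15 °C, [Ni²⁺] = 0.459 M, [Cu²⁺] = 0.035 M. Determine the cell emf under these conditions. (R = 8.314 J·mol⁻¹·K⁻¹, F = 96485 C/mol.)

The Cu²⁺/Cu couple has the higher reduction potential and acts as the cathode, so E°_cell = +0.34 − (-0.26) = 0.60 V.
Balancing electrons gives n = 2; the reaction quotient is Q = [Ni²⁺]/[Cu²⁺] = 13.1.
E = E° − (RT/nF) ln Q = 0.60 − (8.314×288)/(2×96485) × (2.574) = 0.600 − 0.032 = 0.568 V.

0.568 V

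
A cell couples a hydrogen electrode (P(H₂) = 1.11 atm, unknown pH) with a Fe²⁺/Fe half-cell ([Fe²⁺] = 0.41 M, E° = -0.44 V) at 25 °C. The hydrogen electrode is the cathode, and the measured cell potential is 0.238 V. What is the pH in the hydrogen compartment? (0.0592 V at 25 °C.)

E°_cell = 0.44 V and n = 2.
log Q = n(E° − E)/0.0592 = 2×(0.44 − 0.238)/0.0592 = 6.824.
With Q = [Fe²⁺]·P(H₂) / [H⁺]^2, solving for [H⁺] gives log[H⁺] = -3.583, so pH = 3.58.

pH = 3.58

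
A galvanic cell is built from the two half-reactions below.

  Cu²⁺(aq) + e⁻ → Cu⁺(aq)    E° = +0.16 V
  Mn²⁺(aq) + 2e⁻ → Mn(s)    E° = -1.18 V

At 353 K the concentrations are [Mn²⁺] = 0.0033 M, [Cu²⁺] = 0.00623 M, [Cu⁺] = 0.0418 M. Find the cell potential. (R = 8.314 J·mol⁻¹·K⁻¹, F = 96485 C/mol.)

The Cu²⁺/Cu⁺ couple has the higher reduction potential and acts as the cathode, so E°_cell = +0.16 − (-1.18) = 1.34 V.
Balancing electrons gives n = 2; the reaction quotient is Q = [Mn²⁺]·[Cu⁺]^2/[Cu²⁺]^2 = 0.149.
E = E° − (RT/nF) ln Q = 1.34 − (8.314×353)/(2×96485) × (-1.907) = 1.340 + 0.029 = 1.369 V.

1.37 V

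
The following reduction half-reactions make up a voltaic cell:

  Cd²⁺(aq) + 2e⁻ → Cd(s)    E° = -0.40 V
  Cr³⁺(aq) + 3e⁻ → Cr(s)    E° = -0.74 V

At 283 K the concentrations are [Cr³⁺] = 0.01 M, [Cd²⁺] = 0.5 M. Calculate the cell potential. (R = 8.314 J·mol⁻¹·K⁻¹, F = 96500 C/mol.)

The Cd²⁺/Cd couple has the higher reduction potential and acts as the cathode, so E°_cell = -0.40 − (-0.74) = 0.34 V.
Balancing electrons gives n = 6; the reaction quotient is Q = [Cr³⁺]^2/[Cd²⁺]^3 = 8 × 10^-4.
E = E° − (RT/nF) ln Q = 0.34 − (8.314×283)/(6×96500) × (-7.131) = 0.340 + 0.029 = 0.369 V.

0.369 V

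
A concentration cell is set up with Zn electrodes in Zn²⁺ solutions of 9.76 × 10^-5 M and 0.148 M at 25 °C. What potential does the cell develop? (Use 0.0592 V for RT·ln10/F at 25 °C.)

Both half-cells are Zn²⁺/Zn, so E°_cell = 0. The concentrated side is the cathode; the cell reaction moves Zn²⁺ from high to low concentration with n = 2.
Q = [Zn²⁺]_dilute/[Zn²⁺]_conc = 9.76 × 10^-5/0.148 = 6.59 × 10^-4.
E = 0 − (0.0592/2) log Q = −(0.0592/2)(-3.181) = 0.0942 V.

0.094 V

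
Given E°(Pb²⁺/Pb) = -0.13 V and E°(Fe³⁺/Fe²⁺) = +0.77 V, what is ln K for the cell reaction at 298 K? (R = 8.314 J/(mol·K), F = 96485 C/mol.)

ln K = 70.1

E°_cell = +0.77 − (-0.13) = 0.90 V, with n = 2 electrons transferred.
At equilibrium E = 0, so the Nernst equation gives ln K = nFE°/RT = (2)(96485)(0.90)/((8.314)(298)) = 70.10.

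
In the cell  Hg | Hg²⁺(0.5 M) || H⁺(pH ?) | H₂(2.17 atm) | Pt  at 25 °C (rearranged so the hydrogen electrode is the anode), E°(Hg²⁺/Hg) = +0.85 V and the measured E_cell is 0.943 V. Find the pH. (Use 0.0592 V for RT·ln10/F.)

E°_cell = 0.85 V and n = 2.
log Q = n(E° − E)/0.0592 = 2×(0.85 − 0.943)/0.0592 = -3.142.
With Q = [H⁺]^2 / ([Hg²⁺]·P(H₂)), solving for [H⁺] gives log[H⁺] = -1.553, so pH = 1.55.

pH = 1.55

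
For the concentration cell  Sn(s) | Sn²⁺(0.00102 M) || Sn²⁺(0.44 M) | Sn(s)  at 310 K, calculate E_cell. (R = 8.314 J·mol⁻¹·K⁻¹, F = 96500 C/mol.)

0.081 V

Both half-cells are Sn²⁺/Sn, so E°_cell = 0. The concentrated side is the cathode; the cell reaction moves Sn²⁺ from high to low concentration with n = 2.
Q = [Sn²⁺]_dilute/[Sn²⁺]_conc = 0.00102/0.44 = 0.00232.
E = 0 − (RT/nF) ln Q = −((8.314×310)/(2×96500))(-6.067) = 0.0810 V.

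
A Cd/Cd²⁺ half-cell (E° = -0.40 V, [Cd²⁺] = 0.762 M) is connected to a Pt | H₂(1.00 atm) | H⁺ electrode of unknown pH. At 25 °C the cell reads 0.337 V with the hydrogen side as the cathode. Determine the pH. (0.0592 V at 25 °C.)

E°_cell = 0.40 V and n = 2.
log Q = n(E° − E)/0.0592 = 2×(0.40 − 0.337)/0.0592 = 2.128.
With Q = [Cd²⁺]·P(H₂) / [H⁺]^2, solving for [H⁺] gives log[H⁺] = -1.123, so pH = 1.12.

pH = 1.12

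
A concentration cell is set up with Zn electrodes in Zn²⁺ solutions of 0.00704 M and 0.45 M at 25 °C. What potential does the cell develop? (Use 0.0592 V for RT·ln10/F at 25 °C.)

Both half-cells are Zn²⁺/Zn, so E°_cell = 0. The concentrated side is the cathode; the cell reaction moves Zn²⁺ from high to low concentration with n = 2.
Q = [Zn²⁺]_dilute/[Zn²⁺]_conc = 0.00704/0.45 = 0.0156.
E = 0 − (0.0592/2) log Q = −(0.0592/2)(-1.806) = 0.0535 V.

0.053 V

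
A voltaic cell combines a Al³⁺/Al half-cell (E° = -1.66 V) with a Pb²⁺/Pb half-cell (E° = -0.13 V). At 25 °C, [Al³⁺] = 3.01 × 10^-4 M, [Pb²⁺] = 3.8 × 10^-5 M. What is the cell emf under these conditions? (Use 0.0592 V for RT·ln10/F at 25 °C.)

The Pb²⁺/Pb couple has the higher reduction potential and acts as the cathode, so E°_cell = -0.13 − (-1.66) = 1.53 V.
Balancing electrons gives n = 6; the reaction quotient is Q = [Al³⁺]^2/[Pb²⁺]^3 = 1.65 × 10^6.
At 25 °C, E = E° − (0.0592/n) log Q = 1.53 − (0.0592/6)(6.218) = 1.530 − 0.061 = 1.469 V.

1.47 V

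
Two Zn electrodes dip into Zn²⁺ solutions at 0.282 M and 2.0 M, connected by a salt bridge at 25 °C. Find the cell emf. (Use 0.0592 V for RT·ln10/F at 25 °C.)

0.025 V

Both half-cells are Zn²⁺/Zn, so E°_cell = 0. The concentrated side is the cathode; the cell reaction moves Zn²⁺ from high to low concentration with n = 2.
Q = [Zn²⁺]_dilute/[Zn²⁺]_conc = 0.282/2.0 = 0.141.
E = 0 − (0.0592/2) log Q = −(0.0592/2)(-0.851) = 0.0252 V.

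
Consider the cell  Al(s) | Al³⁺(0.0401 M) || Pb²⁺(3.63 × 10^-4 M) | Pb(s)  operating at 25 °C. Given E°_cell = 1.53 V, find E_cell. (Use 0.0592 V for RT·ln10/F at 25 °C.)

1.46 V

Balancing electrons gives n = 6; the reaction quotient is Q = [Al³⁺]^2/[Pb²⁺]^3 = 3.36 × 10^7.
At 25 °C, E = E° − (0.0592/n) log Q = 1.53 − (0.0592/6)(7.527) = 1.530 − 0.074 = 1.456 V.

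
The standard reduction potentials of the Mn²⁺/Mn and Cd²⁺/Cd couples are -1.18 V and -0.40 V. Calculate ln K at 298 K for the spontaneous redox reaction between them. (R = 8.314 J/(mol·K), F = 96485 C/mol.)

ln K = 60.8

E°_cell = -0.40 − (-1.18) = 0.78 V, with n = 2 electrons transferred.
At equilibrium E = 0, so the Nernst equation gives ln K = nFE°/RT = (2)(96485)(0.78)/((8.314)(298)) = 60.75.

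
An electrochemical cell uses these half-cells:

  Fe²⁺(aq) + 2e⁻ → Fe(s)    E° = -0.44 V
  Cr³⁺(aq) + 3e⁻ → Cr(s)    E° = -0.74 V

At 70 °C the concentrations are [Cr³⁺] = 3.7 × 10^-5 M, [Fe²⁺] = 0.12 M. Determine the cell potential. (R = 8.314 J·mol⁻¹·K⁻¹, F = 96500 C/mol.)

The Fe²⁺/Fe couple has the higher reduction potential and acts as the cathode, so E°_cell = -0.44 − (-0.74) = 0.30 V.
Balancing electrons gives n = 6; the reaction quotient is Q = [Cr³⁺]^2/[Fe²⁺]^3 = 7.92 × 10^-7.
E = E° − (RT/nF) ln Q = 0.30 − (8.314×343)/(6×96500) × (-14.048) = 0.300 + 0.069 = 0.369 V.

0.369 V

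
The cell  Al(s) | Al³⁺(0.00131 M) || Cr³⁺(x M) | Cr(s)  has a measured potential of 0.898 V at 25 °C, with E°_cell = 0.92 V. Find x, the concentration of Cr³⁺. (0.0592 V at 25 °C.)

1 × 10^-4 M

From the Nernst equation, log Q = n(E° − E)/0.0592 = 3(0.92 − 0.898)/0.0592 = 1.115, so Q = 13.0.
With Q = [Al³⁺]/[Cr³⁺] and the known concentrations, [Cr³⁺] in the denominator gives [Cr³⁺] = 1 × 10^-4 M.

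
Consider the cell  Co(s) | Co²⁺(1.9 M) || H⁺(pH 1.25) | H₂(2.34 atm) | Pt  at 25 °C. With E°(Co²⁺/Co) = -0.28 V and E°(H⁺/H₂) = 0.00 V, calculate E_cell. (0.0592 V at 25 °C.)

The hydrogen couple is the cathode, so E°_cell = 0.28 V; n = 2.
[H⁺] = 10^(−1.25) = 0.056 M, and Q = [Co²⁺]·P(H₂) / [H⁺]^2 = 1410.
E = E° − (0.0592/2) log Q = 0.28 − (0.0592/2)(3.148) = 0.187 V.

0.19 V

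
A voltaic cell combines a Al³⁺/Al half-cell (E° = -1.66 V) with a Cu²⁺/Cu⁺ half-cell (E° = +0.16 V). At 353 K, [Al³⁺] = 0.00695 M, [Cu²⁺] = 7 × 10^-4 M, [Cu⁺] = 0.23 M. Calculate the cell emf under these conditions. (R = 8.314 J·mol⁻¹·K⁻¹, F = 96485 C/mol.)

The Cu²⁺/Cu⁺ couple has the higher reduction potential and acts as the cathode, so E°_cell = +0.16 − (-1.66) = 1.82 V.
Balancing electrons gives n = 3; the reaction quotient is Q = [Al³⁺]·[Cu⁺]^3/[Cu²⁺]^3 = 2.47 × 10^5.
E = E° − (RT/nF) ln Q = 1.82 − (8.314×353)/(3×96485) × (12.415) = 1.820 − 0.126 = 1.694 V.

1.69 V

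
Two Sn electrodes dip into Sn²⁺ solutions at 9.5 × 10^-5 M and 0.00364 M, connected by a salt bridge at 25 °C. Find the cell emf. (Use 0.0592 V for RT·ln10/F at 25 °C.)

0.047 V

Both half-cells are Sn²⁺/Sn, so E°_cell = 0. The concentrated side is the cathode; the cell reaction moves Sn²⁺ from high to low concentration with n = 2.
Q = [Sn²⁺]_dilute/[Sn²⁺]_conc = 9.5 × 10^-5/0.00364 = 0.0261.
E = 0 − (0.0592/2) log Q = −(0.0592/2)(-1.583) = 0.0469 V.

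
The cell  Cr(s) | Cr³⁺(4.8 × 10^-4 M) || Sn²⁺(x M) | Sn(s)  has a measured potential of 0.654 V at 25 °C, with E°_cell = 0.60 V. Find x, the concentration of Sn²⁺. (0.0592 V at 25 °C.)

From the Nernst equation, log Q = n(E° − E)/0.0592 = 6(0.60 − 0.654)/0.0592 = -5.473, so Q = 3.37 × 10^-6.
With Q = [Cr³⁺]^2/[Sn²⁺]^3 and the known concentrations, [Sn²⁺]^3 in the denominator gives [Sn²⁺] = 0.41 M.

0.41 M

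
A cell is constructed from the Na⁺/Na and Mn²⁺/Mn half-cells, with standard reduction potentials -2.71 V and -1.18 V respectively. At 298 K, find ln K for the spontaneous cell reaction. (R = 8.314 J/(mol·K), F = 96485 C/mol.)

ln K = 119.2

E°_cell = -1.18 − (-2.71) = 1.53 V, with n = 2 electrons transferred.
At equilibrium E = 0, so the Nernst equation gives ln K = nFE°/RT = (2)(96485)(1.53)/((8.314)(298)) = 119.17.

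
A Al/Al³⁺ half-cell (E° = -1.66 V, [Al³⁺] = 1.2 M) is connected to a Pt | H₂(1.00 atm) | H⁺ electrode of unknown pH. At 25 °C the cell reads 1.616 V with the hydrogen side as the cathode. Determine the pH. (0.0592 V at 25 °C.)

pH = 0.72

E°_cell = 1.66 V and n = 6.
log Q = n(E° − E)/0.0592 = 6×(1.66 − 1.616)/0.0592 = 4.459.
With Q = [Al³⁺]^2·P(H₂)^3 / [H⁺]^6, solving for [H⁺] gives log[H⁺] = -0.717, so pH = 0.72.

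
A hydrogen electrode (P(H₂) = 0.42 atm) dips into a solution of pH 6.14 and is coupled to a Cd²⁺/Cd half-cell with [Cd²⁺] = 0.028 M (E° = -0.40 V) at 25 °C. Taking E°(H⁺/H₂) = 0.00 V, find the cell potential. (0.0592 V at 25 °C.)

0.094 V

The hydrogen couple is the cathode, so E°_cell = 0.40 V; n = 2.
[H⁺] = 10^(−6.14) = 7.2 × 10^-7 M, and Q = [Cd²⁺]·P(H₂) / [H⁺]^2 = 2.24 × 10^10.
E = E° − (0.0592/2) log Q = 0.40 − (0.0592/2)(10.350) = 0.094 V.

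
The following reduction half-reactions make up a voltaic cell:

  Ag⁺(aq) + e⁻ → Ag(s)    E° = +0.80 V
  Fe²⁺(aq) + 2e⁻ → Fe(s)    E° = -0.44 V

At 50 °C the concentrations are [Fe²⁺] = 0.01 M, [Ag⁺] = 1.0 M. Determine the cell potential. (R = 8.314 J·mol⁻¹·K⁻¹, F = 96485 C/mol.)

The Ag⁺/Ag couple has the higher reduction potential and acts as the cathode, so E°_cell = +0.80 − (-0.44) = 1.24 V.
Balancing electrons gives n = 2; the reaction quotient is Q = [Fe²⁺]/[Ag⁺]^2 = 0.0100.
E = E° − (RT/nF) ln Q = 1.24 − (8.314×323)/(2×96485) × (-4.605) = 1.240 + 0.064 = 1.304 V.

1.30 V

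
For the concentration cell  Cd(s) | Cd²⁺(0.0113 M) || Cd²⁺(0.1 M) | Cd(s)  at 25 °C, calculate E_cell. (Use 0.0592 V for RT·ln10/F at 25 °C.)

Both half-cells are Cd²⁺/Cd, so E°_cell = 0. The concentrated side is the cathode; the cell reaction moves Cd²⁺ from high to low concentration with n = 2.
Q = [Cd²⁺]_dilute/[Cd²⁺]_conc = 0.0113/0.1 = 0.113.
E = 0 − (0.0592/2) log Q = −(0.0592/2)(-0.947) = 0.0280 V.

0.028 V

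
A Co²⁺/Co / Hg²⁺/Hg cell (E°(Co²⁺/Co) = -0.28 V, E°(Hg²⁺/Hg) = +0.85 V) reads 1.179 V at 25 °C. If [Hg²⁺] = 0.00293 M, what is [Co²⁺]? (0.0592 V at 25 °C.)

6.5 × 10^-5 M

From the Nernst equation, log Q = n(E° − E)/0.0592 = 2(1.13 − 1.179)/0.0592 = -1.655, so Q = 0.0221.
With Q = [Co²⁺]/[Hg²⁺] and the known concentrations, [Co²⁺] in the numerator gives [Co²⁺] = 6.5 × 10^-5 M.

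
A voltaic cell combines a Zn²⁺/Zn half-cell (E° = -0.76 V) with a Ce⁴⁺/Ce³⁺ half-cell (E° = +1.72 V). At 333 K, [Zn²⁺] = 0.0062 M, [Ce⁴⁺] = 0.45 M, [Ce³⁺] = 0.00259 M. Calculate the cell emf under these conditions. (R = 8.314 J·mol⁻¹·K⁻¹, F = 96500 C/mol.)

2.70 V

The Ce⁴⁺/Ce³⁺ couple has the higher reduction potential and acts as the cathode, so E°_cell = +1.72 − (-0.76) = 2.48 V.
Balancing electrons gives n = 2; the reaction quotient is Q = [Zn²⁺]·[Ce³⁺]^2/[Ce⁴⁺]^2 = 2.05 × 10^-7.
E = E° − (RT/nF) ln Q = 2.48 − (8.314×333)/(2×96500) × (-15.398) = 2.480 + 0.221 = 2.701 V.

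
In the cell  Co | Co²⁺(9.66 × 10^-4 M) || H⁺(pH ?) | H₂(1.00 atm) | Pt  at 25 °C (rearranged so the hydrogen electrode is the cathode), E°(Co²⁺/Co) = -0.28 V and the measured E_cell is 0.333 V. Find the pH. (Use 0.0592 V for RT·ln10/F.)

pH = 0.61

E°_cell = 0.28 V and n = 2.
log Q = n(E° − E)/0.0592 = 2×(0.28 − 0.333)/0.0592 = -1.791.
With Q = [Co²⁺]·P(H₂) / [H⁺]^2, solving for [H⁺] gives log[H⁺] = -0.612, so pH = 0.61.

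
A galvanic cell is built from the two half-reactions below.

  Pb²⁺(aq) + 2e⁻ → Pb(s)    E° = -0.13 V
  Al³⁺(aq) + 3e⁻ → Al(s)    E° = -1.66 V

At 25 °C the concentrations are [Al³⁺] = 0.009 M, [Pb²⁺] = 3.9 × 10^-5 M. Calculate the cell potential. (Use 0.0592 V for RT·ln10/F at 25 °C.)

The Pb²⁺/Pb couple has the higher reduction potential and acts as the cathode, so E°_cell = -0.13 − (-1.66) = 1.53 V.
Balancing electrons gives n = 6; the reaction quotient is Q = [Al³⁺]^2/[Pb²⁺]^3 = 1.37 × 10^9.
At 25 °C, E = E° − (0.0592/n) log Q = 1.53 − (0.0592/6)(9.135) = 1.530 − 0.090 = 1.440 V.

1.44 V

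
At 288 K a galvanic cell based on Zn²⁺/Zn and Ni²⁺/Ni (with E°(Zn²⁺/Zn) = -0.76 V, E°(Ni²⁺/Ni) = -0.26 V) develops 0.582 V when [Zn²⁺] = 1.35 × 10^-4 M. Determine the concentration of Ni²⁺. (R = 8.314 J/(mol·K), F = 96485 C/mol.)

0.1 M

From the Nernst equation, ln Q = nF(E° − E)/RT = 2×96485×(0.50 − 0.582)/(8.314×288) = -6.608, so Q = 0.00135.
With Q = [Zn²⁺]/[Ni²⁺] and the known concentrations, [Ni²⁺] in the denominator gives [Ni²⁺] = 0.1 M.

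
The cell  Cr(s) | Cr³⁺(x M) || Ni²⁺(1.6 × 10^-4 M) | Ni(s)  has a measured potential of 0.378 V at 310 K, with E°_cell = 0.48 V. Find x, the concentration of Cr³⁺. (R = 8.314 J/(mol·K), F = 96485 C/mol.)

0.19 M

From the Nernst equation, ln Q = nF(E° − E)/RT = 6×96485×(0.48 − 0.378)/(8.314×310) = 22.911, so Q = 8.91 × 10^9.
With Q = [Cr³⁺]^2/[Ni²⁺]^3 and the known concentrations, [Cr³⁺]^2 in the numerator gives [Cr³⁺] = 0.19 M.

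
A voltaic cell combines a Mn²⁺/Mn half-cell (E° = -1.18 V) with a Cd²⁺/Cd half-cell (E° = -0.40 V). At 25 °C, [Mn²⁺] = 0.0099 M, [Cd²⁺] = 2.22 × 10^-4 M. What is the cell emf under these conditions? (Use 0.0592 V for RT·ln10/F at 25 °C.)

0.731 V

The Cd²⁺/Cd couple has the higher reduction potential and acts as the cathode, so E°_cell = -0.40 − (-1.18) = 0.78 V.
Balancing electrons gives n = 2; the reaction quotient is Q = [Mn²⁺]/[Cd²⁺] = 44.6.
At 25 °C, E = E° − (0.0592/n) log Q = 0.78 − (0.0592/2)(1.649) = 0.780 − 0.049 = 0.731 V.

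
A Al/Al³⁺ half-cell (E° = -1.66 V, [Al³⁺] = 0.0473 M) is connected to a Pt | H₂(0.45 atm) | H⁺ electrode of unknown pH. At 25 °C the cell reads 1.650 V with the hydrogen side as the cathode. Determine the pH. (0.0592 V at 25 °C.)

E°_cell = 1.66 V and n = 6.
log Q = n(E° − E)/0.0592 = 6×(1.66 − 1.650)/0.0592 = 1.014.
With Q = [Al³⁺]^2·P(H₂)^3 / [H⁺]^6, solving for [H⁺] gives log[H⁺] = -0.784, so pH = 0.78.

pH = 0.78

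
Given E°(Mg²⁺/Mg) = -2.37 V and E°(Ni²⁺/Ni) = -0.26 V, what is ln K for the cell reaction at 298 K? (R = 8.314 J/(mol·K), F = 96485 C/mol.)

ln K = 164.3

E°_cell = -0.26 − (-2.37) = 2.11 V, with n = 2 electrons transferred.
At equilibrium E = 0, so the Nernst equation gives ln K = nFE°/RT = (2)(96485)(2.11)/((8.314)(298)) = 164.34.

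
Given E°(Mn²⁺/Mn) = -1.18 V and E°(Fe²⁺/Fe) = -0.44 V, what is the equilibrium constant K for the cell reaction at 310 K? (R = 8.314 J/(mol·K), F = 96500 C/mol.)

E°_cell = -0.44 − (-1.18) = 0.74 V, with n = 2 electrons transferred.
At equilibrium E = 0, so the Nernst equation gives ln K = nFE°/RT = (2)(96500)(0.74)/((8.314)(310)) = 55.41.
K = e^55.41 = 1.2 × 10^24.

1.2 × 10^24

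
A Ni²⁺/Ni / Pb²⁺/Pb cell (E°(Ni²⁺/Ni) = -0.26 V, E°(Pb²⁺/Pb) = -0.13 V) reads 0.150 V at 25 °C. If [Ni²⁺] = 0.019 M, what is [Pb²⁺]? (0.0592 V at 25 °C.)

0.09 M

From the Nernst equation, log Q = n(E° − E)/0.0592 = 2(0.13 − 0.150)/0.0592 = -0.676, so Q = 0.211.
With Q = [Ni²⁺]/[Pb²⁺] and the known concentrations, [Pb²⁺] in the denominator gives [Pb²⁺] = 0.09 M.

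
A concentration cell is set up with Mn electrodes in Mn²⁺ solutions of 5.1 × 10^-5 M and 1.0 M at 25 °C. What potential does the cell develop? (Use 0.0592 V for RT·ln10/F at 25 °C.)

0.13 V

Both half-cells are Mn²⁺/Mn, so E°_cell = 0. The concentrated side is the cathode; the cell reaction moves Mn²⁺ from high to low concentration with n = 2.
Q = [Mn²⁺]_dilute/[Mn²⁺]_conc = 5.1 × 10^-5/1.0 = 5.1 × 10^-5.
E = 0 − (0.0592/2) log Q = −(0.0592/2)(-4.292) = 0.1270 V.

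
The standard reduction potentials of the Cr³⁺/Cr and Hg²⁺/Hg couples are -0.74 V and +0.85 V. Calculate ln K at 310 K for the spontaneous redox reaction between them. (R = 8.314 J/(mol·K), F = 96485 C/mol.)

ln K = 357.1

E°_cell = +0.85 − (-0.74) = 1.59 V, with n = 6 electrons transferred.
At equilibrium E = 0, so the Nernst equation gives ln K = nFE°/RT = (6)(96485)(1.59)/((8.314)(310)) = 357.14.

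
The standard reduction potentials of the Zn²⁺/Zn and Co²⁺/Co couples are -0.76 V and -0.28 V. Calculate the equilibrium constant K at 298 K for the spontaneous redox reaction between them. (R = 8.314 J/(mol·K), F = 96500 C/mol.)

E°_cell = -0.28 − (-0.76) = 0.48 V, with n = 2 electrons transferred.
At equilibrium E = 0, so the Nernst equation gives ln K = nFE°/RT = (2)(96500)(0.48)/((8.314)(298)) = 37.39.
K = e^37.39 = 1.7 × 10^16.

1.7 × 10^16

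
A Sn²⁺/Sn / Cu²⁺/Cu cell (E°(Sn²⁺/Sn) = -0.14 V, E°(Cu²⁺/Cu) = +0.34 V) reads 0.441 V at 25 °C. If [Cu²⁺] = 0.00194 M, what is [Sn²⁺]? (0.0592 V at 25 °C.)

From the Nernst equation, log Q = n(E° − E)/0.0592 = 2(0.48 − 0.441)/0.0592 = 1.318, so Q = 20.8.
With Q = [Sn²⁺]/[Cu²⁺] and the known concentrations, [Sn²⁺] in the numerator gives [Sn²⁺] = 0.04 M.

0.04 M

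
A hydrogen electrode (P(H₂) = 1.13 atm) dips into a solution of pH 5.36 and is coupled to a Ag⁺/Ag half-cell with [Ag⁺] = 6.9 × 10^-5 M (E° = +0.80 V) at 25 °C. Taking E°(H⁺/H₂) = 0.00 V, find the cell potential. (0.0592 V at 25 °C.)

The Ag⁺/Ag couple is the cathode, so E°_cell = 0.80 V; n = 2.
[H⁺] = 10^(−5.36) = 4.4 × 10^-6 M, and Q = [H⁺]^2 / ([Ag⁺]^2·P(H₂)) = 0.00354.
E = E° − (0.0592/2) log Q = 0.80 − (0.0592/2)(-2.451) = 0.873 V.

0.87 V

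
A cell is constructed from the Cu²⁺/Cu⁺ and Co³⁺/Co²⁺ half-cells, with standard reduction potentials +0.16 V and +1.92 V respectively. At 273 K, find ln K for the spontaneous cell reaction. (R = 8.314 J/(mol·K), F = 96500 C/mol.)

E°_cell = +1.92 − (+0.16) = 1.76 V, with n = 1 electron transferred.
At equilibrium E = 0, so the Nernst equation gives ln K = nFE°/RT = (1)(96500)(1.76)/((8.314)(273)) = 74.83.

ln K = 74.8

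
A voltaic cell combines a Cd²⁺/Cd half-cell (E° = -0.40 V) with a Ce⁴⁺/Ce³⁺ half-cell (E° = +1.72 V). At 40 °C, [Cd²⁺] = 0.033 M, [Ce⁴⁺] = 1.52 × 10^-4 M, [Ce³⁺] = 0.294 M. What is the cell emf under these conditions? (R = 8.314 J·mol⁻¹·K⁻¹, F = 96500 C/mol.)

The Ce⁴⁺/Ce³⁺ couple has the higher reduction potential and acts as the cathode, so E°_cell = +1.72 − (-0.40) = 2.12 V.
Balancing electrons gives n = 2; the reaction quotient is Q = [Cd²⁺]·[Ce³⁺]^2/[Ce⁴⁺]^2 = 1.23 × 10^5.
E = E° − (RT/nF) ln Q = 2.12 − (8.314×313)/(2×96500) × (11.724) = 2.120 − 0.158 = 1.962 V.

1.96 V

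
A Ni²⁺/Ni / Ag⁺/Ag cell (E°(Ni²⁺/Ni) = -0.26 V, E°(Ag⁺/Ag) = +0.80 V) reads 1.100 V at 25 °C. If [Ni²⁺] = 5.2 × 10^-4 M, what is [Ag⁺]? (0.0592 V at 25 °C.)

From the Nernst equation, log Q = n(E° − E)/0.0592 = 2(1.06 − 1.100)/0.0592 = -1.351, so Q = 0.0445.
With Q = [Ni²⁺]/[Ag⁺]^2 and the known concentrations, [Ag⁺]^2 in the denominator gives [Ag⁺] = 0.11 M.

0.11 M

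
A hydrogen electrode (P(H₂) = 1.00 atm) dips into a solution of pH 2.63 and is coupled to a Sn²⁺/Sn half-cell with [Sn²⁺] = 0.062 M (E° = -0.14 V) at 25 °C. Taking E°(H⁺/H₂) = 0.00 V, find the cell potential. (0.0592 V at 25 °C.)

The hydrogen couple is the cathode, so E°_cell = 0.14 V; n = 2.
[H⁺] = 10^(−2.63) = 0.0023 M, and Q = [Sn²⁺]·P(H₂) / [H⁺]^2 = 1.13 × 10^4.
E = E° − (0.0592/2) log Q = 0.14 − (0.0592/2)(4.052) = 0.020 V.

0.020 V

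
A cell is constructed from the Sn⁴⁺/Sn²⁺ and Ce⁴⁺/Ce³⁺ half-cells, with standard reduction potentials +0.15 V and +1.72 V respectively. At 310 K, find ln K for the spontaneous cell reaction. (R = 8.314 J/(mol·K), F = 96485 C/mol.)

E°_cell = +1.72 − (+0.15) = 1.57 V, with n = 2 electrons transferred.
At equilibrium E = 0, so the Nernst equation gives ln K = nFE°/RT = (2)(96485)(1.57)/((8.314)(310)) = 117.55.

ln K = 117.5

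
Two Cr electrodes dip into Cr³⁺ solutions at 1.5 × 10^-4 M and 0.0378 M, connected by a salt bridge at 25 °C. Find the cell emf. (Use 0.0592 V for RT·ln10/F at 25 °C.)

0.047 V

Both half-cells are Cr³⁺/Cr, so E°_cell = 0. The concentrated side is the cathode; the cell reaction moves Cr³⁺ from high to low concentration with n = 3.
Q = [Cr³⁺]_dilute/[Cr³⁺]_conc = 1.5 × 10^-4/0.0378 = 0.00397.
E = 0 − (0.0592/3) log Q = −(0.0592/3)(-2.401) = 0.0474 V.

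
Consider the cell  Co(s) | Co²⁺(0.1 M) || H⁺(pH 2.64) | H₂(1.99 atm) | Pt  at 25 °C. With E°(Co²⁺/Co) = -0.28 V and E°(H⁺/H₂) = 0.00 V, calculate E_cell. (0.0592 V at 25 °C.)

The hydrogen couple is the cathode, so E°_cell = 0.28 V; n = 2.
[H⁺] = 10^(−2.64) = 0.0023 M, and Q = [Co²⁺]·P(H₂) / [H⁺]^2 = 3.79 × 10^4.
E = E° − (0.0592/2) log Q = 0.28 − (0.0592/2)(4.579) = 0.144 V.

0.14 V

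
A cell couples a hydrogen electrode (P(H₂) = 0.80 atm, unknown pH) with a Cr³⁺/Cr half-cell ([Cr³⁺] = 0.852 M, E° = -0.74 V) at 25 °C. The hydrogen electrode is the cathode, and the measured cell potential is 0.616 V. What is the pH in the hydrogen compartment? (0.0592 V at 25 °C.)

pH = 2.17

E°_cell = 0.74 V and n = 6.
log Q = n(E° − E)/0.0592 = 6×(0.74 − 0.616)/0.0592 = 12.568.
With Q = [Cr³⁺]^2·P(H₂)^3 / [H⁺]^6, solving for [H⁺] gives log[H⁺] = -2.166, so pH = 2.17.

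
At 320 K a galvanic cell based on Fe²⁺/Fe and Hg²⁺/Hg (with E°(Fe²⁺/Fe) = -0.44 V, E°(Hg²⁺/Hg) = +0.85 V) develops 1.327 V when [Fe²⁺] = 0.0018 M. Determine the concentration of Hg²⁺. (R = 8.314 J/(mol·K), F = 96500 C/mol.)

From the Nernst equation, ln Q = nF(E° − E)/RT = 2×96500×(1.29 − 1.327)/(8.314×320) = -2.684, so Q = 0.0683.
With Q = [Fe²⁺]/[Hg²⁺] and the known concentrations, [Hg²⁺] in the denominator gives [Hg²⁺] = 0.026 M.

0.026 M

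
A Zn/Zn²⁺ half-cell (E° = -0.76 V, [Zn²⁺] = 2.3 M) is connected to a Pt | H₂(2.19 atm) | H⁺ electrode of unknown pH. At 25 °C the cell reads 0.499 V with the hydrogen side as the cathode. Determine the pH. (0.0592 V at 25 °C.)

E°_cell = 0.76 V and n = 2.
log Q = n(E° − E)/0.0592 = 2×(0.76 − 0.499)/0.0592 = 8.818.
With Q = [Zn²⁺]·P(H₂) / [H⁺]^2, solving for [H⁺] gives log[H⁺] = -4.058, so pH = 4.06.

pH = 4.06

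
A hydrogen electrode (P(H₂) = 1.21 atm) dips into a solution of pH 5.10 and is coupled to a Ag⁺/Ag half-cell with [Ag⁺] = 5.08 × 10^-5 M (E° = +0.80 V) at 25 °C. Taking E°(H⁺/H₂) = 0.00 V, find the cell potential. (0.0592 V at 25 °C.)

The Ag⁺/Ag couple is the cathode, so E°_cell = 0.80 V; n = 2.
[H⁺] = 10^(−5.10) = 7.9 × 10^-6 M, and Q = [H⁺]^2 / ([Ag⁺]^2·P(H₂)) = 0.0202.
E = E° − (0.0592/2) log Q = 0.80 − (0.0592/2)(-1.695) = 0.850 V.

0.85 V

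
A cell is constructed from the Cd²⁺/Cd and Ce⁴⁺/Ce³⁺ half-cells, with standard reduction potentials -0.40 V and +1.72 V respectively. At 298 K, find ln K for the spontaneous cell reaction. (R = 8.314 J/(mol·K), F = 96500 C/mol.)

ln K = 165.1

E°_cell = +1.72 − (-0.40) = 2.12 V, with n = 2 electrons transferred.
At equilibrium E = 0, so the Nernst equation gives ln K = nFE°/RT = (2)(96500)(2.12)/((8.314)(298)) = 165.15.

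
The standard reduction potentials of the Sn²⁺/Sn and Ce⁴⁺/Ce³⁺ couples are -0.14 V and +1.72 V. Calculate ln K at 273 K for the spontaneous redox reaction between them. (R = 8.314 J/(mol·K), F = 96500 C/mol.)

E°_cell = +1.72 − (-0.14) = 1.86 V, with n = 2 electrons transferred.
At equilibrium E = 0, so the Nernst equation gives ln K = nFE°/RT = (2)(96500)(1.86)/((8.314)(273)) = 158.16.

ln K = 158.2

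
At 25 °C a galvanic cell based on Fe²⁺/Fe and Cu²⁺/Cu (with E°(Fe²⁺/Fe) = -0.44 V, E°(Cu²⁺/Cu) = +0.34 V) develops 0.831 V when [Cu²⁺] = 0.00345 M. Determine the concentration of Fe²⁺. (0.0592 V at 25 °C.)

From the Nernst equation, log Q = n(E° − E)/0.0592 = 2(0.78 − 0.831)/0.0592 = -1.723, so Q = 0.0189.
With Q = [Fe²⁺]/[Cu²⁺] and the known concentrations, [Fe²⁺] in the numerator gives [Fe²⁺] = 6.5 × 10^-5 M.

6.5 × 10^-5 M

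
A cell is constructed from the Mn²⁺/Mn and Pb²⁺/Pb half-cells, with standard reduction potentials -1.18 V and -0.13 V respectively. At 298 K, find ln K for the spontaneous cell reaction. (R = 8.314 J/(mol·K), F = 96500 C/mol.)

E°_cell = -0.13 − (-1.18) = 1.05 V, with n = 2 electrons transferred.
At equilibrium E = 0, so the Nernst equation gives ln K = nFE°/RT = (2)(96500)(1.05)/((8.314)(298)) = 81.79.

ln K = 81.8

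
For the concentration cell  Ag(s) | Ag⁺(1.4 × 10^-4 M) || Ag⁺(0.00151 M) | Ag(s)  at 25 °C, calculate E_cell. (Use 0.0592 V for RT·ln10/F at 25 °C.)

Both half-cells are Ag⁺/Ag, so E°_cell = 0. The concentrated side is the cathode; the cell reaction moves Ag⁺ from high to low concentration with n = 1.
Q = [Ag⁺]_dilute/[Ag⁺]_conc = 1.4 × 10^-4/0.00151 = 0.0927.
E = 0 − (0.0592/1) log Q = −(0.0592/1)(-1.033) = 0.0612 V.

0.061 V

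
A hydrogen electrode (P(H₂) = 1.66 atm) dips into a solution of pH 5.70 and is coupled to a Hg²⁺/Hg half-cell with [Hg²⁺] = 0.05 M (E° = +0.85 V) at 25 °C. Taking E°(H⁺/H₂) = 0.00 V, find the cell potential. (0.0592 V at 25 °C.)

1.16 V

The Hg²⁺/Hg couple is the cathode, so E°_cell = 0.85 V; n = 2.
[H⁺] = 10^(−5.70) = 2 × 10^-6 M, and Q = [H⁺]^2 / ([Hg²⁺]·P(H₂)) = 4.8 × 10^-11.
E = E° − (0.0592/2) log Q = 0.85 − (0.0592/2)(-10.319) = 1.155 V.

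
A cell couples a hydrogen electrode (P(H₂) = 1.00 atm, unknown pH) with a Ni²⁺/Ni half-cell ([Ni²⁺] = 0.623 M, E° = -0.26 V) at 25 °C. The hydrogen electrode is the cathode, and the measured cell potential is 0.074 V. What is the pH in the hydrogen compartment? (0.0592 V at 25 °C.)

pH = 3.24

E°_cell = 0.26 V and n = 2.
log Q = n(E° − E)/0.0592 = 2×(0.26 − 0.074)/0.0592 = 6.284.
With Q = [Ni²⁺]·P(H₂) / [H⁺]^2, solving for [H⁺] gives log[H⁺] = -3.245, so pH = 3.24.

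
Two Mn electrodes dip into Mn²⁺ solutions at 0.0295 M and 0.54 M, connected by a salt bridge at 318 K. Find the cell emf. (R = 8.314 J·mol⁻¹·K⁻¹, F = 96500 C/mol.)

0.040 V

Both half-cells are Mn²⁺/Mn, so E°_cell = 0. The concentrated side is the cathode; the cell reaction moves Mn²⁺ from high to low concentration with n = 2.
Q = [Mn²⁺]_dilute/[Mn²⁺]_conc = 0.0295/0.54 = 0.0546.
E = 0 − (RT/nF) ln Q = −((8.314×318)/(2×96500))(-2.907) = 0.0398 V.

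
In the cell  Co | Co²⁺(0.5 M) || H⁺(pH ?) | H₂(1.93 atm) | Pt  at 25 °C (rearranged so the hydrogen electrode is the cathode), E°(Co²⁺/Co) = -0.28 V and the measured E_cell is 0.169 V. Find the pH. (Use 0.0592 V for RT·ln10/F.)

pH = 1.88

E°_cell = 0.28 V and n = 2.
log Q = n(E° − E)/0.0592 = 2×(0.28 − 0.169)/0.0592 = 3.750.
With Q = [Co²⁺]·P(H₂) / [H⁺]^2, solving for [H⁺] gives log[H⁺] = -1.883, so pH = 1.88.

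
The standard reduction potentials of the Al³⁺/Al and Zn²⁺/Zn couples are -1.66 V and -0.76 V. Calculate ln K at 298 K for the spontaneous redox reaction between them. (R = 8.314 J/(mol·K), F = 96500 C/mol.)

E°_cell = -0.76 − (-1.66) = 0.90 V, with n = 6 electrons transferred.
At equilibrium E = 0, so the Nernst equation gives ln K = nFE°/RT = (6)(96500)(0.90)/((8.314)(298)) = 210.33.

ln K = 210.3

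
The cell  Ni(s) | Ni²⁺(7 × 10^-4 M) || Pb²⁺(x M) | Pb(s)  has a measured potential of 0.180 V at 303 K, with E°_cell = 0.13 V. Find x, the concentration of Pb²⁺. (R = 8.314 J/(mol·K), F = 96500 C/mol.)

From the Nernst equation, ln Q = nF(E° − E)/RT = 2×96500×(0.13 − 0.180)/(8.314×303) = -3.831, so Q = 0.0217.
With Q = [Ni²⁺]/[Pb²⁺] and the known concentrations, [Pb²⁺] in the denominator gives [Pb²⁺] = 0.032 M.

0.032 M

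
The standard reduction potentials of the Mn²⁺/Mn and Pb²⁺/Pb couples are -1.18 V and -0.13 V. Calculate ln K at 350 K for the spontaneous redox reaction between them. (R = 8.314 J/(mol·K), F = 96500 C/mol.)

ln K = 69.6

E°_cell = -0.13 − (-1.18) = 1.05 V, with n = 2 electrons transferred.
At equilibrium E = 0, so the Nernst equation gives ln K = nFE°/RT = (2)(96500)(1.05)/((8.314)(350)) = 69.64.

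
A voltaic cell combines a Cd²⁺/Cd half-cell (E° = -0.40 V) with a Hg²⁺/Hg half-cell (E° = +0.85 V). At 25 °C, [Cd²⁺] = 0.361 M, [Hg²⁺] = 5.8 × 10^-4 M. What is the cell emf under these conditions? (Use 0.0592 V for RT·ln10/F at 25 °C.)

1.17 V

The Hg²⁺/Hg couple has the higher reduction potential and acts as the cathode, so E°_cell = +0.85 − (-0.40) = 1.25 V.
Balancing electrons gives n = 2; the reaction quotient is Q = [Cd²⁺]/[Hg²⁺] = 622.
At 25 °C, E = E° − (0.0592/n) log Q = 1.25 − (0.0592/2)(2.794) = 1.250 − 0.083 = 1.167 V.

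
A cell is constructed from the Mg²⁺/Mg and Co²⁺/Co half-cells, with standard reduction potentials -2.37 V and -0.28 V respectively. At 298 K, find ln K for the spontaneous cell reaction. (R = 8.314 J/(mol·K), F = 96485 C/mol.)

ln K = 162.8

E°_cell = -0.28 − (-2.37) = 2.09 V, with n = 2 electrons transferred.
At equilibrium E = 0, so the Nernst equation gives ln K = nFE°/RT = (2)(96485)(2.09)/((8.314)(298)) = 162.78.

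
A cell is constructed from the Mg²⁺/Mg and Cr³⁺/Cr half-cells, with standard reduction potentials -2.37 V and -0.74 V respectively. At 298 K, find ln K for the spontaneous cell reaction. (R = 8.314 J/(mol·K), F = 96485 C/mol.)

E°_cell = -0.74 − (-2.37) = 1.63 V, with n = 6 electrons transferred.
At equilibrium E = 0, so the Nernst equation gives ln K = nFE°/RT = (6)(96485)(1.63)/((8.314)(298)) = 380.87.

ln K = 380.9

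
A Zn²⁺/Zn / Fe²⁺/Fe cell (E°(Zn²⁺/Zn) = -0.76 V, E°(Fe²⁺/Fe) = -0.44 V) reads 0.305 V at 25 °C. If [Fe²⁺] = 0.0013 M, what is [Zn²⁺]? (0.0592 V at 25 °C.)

From the Nernst equation, log Q = n(E° − E)/0.0592 = 2(0.32 − 0.305)/0.0592 = 0.507, so Q = 3.21.
With Q = [Zn²⁺]/[Fe²⁺] and the known concentrations, [Zn²⁺] in the numerator gives [Zn²⁺] = 0.0042 M.

0.0042 M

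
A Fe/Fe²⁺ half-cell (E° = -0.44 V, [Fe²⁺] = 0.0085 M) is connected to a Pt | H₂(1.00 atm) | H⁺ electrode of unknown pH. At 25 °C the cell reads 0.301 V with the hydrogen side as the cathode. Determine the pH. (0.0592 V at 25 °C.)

pH = 3.38

E°_cell = 0.44 V and n = 2.
log Q = n(E° − E)/0.0592 = 2×(0.44 − 0.301)/0.0592 = 4.696.
With Q = [Fe²⁺]·P(H₂) / [H⁺]^2, solving for [H⁺] gives log[H⁺] = -3.383, so pH = 3.38.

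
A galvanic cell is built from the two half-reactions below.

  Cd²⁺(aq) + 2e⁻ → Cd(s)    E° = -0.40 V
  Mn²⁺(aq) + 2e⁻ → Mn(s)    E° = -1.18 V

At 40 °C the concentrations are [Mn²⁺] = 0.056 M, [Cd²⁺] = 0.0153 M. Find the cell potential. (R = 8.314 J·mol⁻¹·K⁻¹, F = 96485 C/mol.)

The Cd²⁺/Cd couple has the higher reduction potential and acts as the cathode, so E°_cell = -0.40 − (-1.18) = 0.78 V.
Balancing electrons gives n = 2; the reaction quotient is Q = [Mn²⁺]/[Cd²⁺] = 3.66.
E = E° − (RT/nF) ln Q = 0.78 − (8.314×313)/(2×96485) × (1.297) = 0.780 − 0.017 = 0.763 V.

0.763 V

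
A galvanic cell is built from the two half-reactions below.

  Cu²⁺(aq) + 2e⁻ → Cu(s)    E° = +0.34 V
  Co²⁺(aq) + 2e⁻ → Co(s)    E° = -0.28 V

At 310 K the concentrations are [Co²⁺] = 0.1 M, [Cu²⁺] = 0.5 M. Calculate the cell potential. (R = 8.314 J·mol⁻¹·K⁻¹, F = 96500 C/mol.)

The Cu²⁺/Cu couple has the higher reduction potential and acts as the cathode, so E°_cell = +0.34 − (-0.28) = 0.62 V.
Balancing electrons gives n = 2; the reaction quotient is Q = [Co²⁺]/[Cu²⁺] = 0.200.
E = E° − (RT/nF) ln Q = 0.62 − (8.314×310)/(2×96500) × (-1.609) = 0.620 + 0.021 = 0.641 V.

0.641 V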